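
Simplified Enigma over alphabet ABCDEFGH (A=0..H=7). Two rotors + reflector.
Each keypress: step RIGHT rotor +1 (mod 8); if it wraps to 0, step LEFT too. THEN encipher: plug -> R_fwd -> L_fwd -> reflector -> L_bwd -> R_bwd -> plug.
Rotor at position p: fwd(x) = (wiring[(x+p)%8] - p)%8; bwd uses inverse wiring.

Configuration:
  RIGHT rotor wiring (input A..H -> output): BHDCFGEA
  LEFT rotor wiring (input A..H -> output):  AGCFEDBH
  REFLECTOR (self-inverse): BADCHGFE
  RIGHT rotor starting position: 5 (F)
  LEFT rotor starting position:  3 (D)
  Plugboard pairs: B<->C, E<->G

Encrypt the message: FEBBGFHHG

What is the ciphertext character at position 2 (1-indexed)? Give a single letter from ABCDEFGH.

Char 1 ('F'): step: R->6, L=3; F->plug->F->R->E->L->E->refl->H->L'->H->R'->G->plug->E
Char 2 ('E'): step: R->7, L=3; E->plug->G->R->H->L->H->refl->E->L'->E->R'->D->plug->D

D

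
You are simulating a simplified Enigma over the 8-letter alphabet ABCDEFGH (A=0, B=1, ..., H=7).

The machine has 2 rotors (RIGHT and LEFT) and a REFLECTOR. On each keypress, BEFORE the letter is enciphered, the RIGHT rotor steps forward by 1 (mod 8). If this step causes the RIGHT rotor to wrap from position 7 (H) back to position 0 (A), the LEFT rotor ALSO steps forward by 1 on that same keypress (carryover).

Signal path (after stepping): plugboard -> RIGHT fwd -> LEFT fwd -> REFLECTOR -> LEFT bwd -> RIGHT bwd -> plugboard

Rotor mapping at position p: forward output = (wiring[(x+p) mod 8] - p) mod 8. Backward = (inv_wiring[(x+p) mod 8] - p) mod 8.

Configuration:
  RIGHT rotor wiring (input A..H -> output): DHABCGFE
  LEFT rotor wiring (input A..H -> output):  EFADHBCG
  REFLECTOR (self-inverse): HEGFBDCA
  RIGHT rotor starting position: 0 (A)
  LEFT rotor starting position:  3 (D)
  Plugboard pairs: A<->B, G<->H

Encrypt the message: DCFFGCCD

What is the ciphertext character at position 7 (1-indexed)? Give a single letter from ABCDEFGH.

Char 1 ('D'): step: R->1, L=3; D->plug->D->R->B->L->E->refl->B->L'->F->R'->E->plug->E
Char 2 ('C'): step: R->2, L=3; C->plug->C->R->A->L->A->refl->H->L'->D->R'->E->plug->E
Char 3 ('F'): step: R->3, L=3; F->plug->F->R->A->L->A->refl->H->L'->D->R'->C->plug->C
Char 4 ('F'): step: R->4, L=3; F->plug->F->R->D->L->H->refl->A->L'->A->R'->D->plug->D
Char 5 ('G'): step: R->5, L=3; G->plug->H->R->F->L->B->refl->E->L'->B->R'->A->plug->B
Char 6 ('C'): step: R->6, L=3; C->plug->C->R->F->L->B->refl->E->L'->B->R'->D->plug->D
Char 7 ('C'): step: R->7, L=3; C->plug->C->R->A->L->A->refl->H->L'->D->R'->F->plug->F

F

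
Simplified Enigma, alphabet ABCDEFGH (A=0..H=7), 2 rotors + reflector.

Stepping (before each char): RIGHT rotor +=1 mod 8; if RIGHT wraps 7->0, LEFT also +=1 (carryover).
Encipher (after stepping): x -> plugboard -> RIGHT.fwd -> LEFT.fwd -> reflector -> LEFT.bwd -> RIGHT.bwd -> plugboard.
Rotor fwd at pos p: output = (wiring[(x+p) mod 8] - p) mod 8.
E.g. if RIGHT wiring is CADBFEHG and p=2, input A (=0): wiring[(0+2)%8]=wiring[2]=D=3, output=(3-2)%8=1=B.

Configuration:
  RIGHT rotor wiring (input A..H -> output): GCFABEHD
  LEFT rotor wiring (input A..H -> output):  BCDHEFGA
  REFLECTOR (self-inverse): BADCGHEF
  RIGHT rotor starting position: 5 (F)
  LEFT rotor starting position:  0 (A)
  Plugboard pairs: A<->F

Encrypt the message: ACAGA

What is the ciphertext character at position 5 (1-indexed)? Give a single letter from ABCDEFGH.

Char 1 ('A'): step: R->6, L=0; A->plug->F->R->C->L->D->refl->C->L'->B->R'->A->plug->F
Char 2 ('C'): step: R->7, L=0; C->plug->C->R->D->L->H->refl->F->L'->F->R'->G->plug->G
Char 3 ('A'): step: R->0, L->1 (L advanced); A->plug->F->R->E->L->E->refl->G->L'->C->R'->B->plug->B
Char 4 ('G'): step: R->1, L=1; G->plug->G->R->C->L->G->refl->E->L'->E->R'->B->plug->B
Char 5 ('A'): step: R->2, L=1; A->plug->F->R->B->L->C->refl->D->L'->D->R'->A->plug->F

F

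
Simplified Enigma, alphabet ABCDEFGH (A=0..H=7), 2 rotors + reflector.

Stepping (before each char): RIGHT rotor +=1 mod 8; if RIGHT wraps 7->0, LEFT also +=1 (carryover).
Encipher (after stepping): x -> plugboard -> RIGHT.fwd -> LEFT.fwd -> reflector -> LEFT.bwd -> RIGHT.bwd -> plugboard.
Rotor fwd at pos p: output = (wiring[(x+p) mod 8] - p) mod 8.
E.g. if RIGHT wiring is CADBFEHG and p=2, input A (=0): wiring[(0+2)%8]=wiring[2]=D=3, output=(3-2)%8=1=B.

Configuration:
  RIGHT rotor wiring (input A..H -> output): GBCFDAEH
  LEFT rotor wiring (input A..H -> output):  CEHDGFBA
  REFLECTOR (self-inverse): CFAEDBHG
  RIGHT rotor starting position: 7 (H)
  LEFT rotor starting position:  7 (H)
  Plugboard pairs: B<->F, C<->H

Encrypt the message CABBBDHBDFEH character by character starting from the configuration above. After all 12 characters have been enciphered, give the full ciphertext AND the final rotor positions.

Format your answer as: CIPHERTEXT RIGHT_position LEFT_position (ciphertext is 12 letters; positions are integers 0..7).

Char 1 ('C'): step: R->0, L->0 (L advanced); C->plug->H->R->H->L->A->refl->C->L'->A->R'->F->plug->B
Char 2 ('A'): step: R->1, L=0; A->plug->A->R->A->L->C->refl->A->L'->H->R'->E->plug->E
Char 3 ('B'): step: R->2, L=0; B->plug->F->R->F->L->F->refl->B->L'->G->R'->D->plug->D
Char 4 ('B'): step: R->3, L=0; B->plug->F->R->D->L->D->refl->E->L'->B->R'->D->plug->D
Char 5 ('B'): step: R->4, L=0; B->plug->F->R->F->L->F->refl->B->L'->G->R'->G->plug->G
Char 6 ('D'): step: R->5, L=0; D->plug->D->R->B->L->E->refl->D->L'->D->R'->A->plug->A
Char 7 ('H'): step: R->6, L=0; H->plug->C->R->A->L->C->refl->A->L'->H->R'->F->plug->B
Char 8 ('B'): step: R->7, L=0; B->plug->F->R->E->L->G->refl->H->L'->C->R'->C->plug->H
Char 9 ('D'): step: R->0, L->1 (L advanced); D->plug->D->R->F->L->A->refl->C->L'->C->R'->C->plug->H
Char 10 ('F'): step: R->1, L=1; F->plug->B->R->B->L->G->refl->H->L'->G->R'->G->plug->G
Char 11 ('E'): step: R->2, L=1; E->plug->E->R->C->L->C->refl->A->L'->F->R'->F->plug->B
Char 12 ('H'): step: R->3, L=1; H->plug->C->R->F->L->A->refl->C->L'->C->R'->A->plug->A
Final: ciphertext=BEDDGABHHGBA, RIGHT=3, LEFT=1

Answer: BEDDGABHHGBA 3 1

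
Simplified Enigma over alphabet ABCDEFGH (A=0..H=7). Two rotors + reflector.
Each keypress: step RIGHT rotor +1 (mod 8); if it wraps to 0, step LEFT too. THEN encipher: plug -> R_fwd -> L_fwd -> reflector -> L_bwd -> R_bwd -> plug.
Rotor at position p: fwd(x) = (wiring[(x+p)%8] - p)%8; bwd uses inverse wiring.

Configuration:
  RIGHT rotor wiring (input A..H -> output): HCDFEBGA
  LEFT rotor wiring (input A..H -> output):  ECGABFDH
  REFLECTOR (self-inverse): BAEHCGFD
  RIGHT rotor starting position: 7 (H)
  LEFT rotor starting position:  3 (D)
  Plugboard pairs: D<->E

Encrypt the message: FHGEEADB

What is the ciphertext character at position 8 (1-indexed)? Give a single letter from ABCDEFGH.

Char 1 ('F'): step: R->0, L->4 (L advanced); F->plug->F->R->B->L->B->refl->A->L'->E->R'->E->plug->D
Char 2 ('H'): step: R->1, L=4; H->plug->H->R->G->L->C->refl->E->L'->H->R'->G->plug->G
Char 3 ('G'): step: R->2, L=4; G->plug->G->R->F->L->G->refl->F->L'->A->R'->H->plug->H
Char 4 ('E'): step: R->3, L=4; E->plug->D->R->D->L->D->refl->H->L'->C->R'->A->plug->A
Char 5 ('E'): step: R->4, L=4; E->plug->D->R->E->L->A->refl->B->L'->B->R'->H->plug->H
Char 6 ('A'): step: R->5, L=4; A->plug->A->R->E->L->A->refl->B->L'->B->R'->B->plug->B
Char 7 ('D'): step: R->6, L=4; D->plug->E->R->F->L->G->refl->F->L'->A->R'->A->plug->A
Char 8 ('B'): step: R->7, L=4; B->plug->B->R->A->L->F->refl->G->L'->F->R'->F->plug->F

F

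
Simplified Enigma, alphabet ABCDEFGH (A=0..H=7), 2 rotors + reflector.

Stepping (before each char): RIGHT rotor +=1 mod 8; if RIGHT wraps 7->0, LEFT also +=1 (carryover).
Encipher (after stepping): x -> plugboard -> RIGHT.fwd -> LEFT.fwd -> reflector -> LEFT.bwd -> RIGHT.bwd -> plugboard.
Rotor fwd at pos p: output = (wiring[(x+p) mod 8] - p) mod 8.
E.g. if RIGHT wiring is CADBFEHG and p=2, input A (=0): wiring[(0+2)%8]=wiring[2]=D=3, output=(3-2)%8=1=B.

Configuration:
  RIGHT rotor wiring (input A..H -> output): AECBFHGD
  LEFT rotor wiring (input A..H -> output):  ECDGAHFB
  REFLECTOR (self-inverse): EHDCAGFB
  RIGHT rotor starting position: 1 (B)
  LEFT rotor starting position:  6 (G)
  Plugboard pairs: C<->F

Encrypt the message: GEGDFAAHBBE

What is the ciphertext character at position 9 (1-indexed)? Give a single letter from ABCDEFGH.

Char 1 ('G'): step: R->2, L=6; G->plug->G->R->G->L->C->refl->D->L'->B->R'->F->plug->C
Char 2 ('E'): step: R->3, L=6; E->plug->E->R->A->L->H->refl->B->L'->H->R'->H->plug->H
Char 3 ('G'): step: R->4, L=6; G->plug->G->R->G->L->C->refl->D->L'->B->R'->A->plug->A
Char 4 ('D'): step: R->5, L=6; D->plug->D->R->D->L->E->refl->A->L'->F->R'->F->plug->C
Char 5 ('F'): step: R->6, L=6; F->plug->C->R->C->L->G->refl->F->L'->E->R'->E->plug->E
Char 6 ('A'): step: R->7, L=6; A->plug->A->R->E->L->F->refl->G->L'->C->R'->E->plug->E
Char 7 ('A'): step: R->0, L->7 (L advanced); A->plug->A->R->A->L->C->refl->D->L'->C->R'->C->plug->F
Char 8 ('H'): step: R->1, L=7; H->plug->H->R->H->L->G->refl->F->L'->B->R'->B->plug->B
Char 9 ('B'): step: R->2, L=7; B->plug->B->R->H->L->G->refl->F->L'->B->R'->F->plug->C

C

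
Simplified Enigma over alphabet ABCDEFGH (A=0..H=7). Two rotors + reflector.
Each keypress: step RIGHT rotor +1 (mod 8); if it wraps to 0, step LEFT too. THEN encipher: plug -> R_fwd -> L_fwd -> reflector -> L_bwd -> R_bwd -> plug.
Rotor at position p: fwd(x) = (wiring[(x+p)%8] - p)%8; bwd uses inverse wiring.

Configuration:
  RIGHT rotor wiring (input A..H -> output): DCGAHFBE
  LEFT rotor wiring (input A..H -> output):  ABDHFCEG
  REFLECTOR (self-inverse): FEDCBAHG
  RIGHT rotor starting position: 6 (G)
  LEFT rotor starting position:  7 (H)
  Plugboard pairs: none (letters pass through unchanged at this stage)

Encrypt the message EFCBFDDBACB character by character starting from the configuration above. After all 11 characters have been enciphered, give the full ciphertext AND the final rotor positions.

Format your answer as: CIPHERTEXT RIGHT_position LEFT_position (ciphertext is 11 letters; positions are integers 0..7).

Answer: CBGGBHFGHDA 1 1

Derivation:
Char 1 ('E'): step: R->7, L=7; E->plug->E->R->B->L->B->refl->E->L'->D->R'->C->plug->C
Char 2 ('F'): step: R->0, L->0 (L advanced); F->plug->F->R->F->L->C->refl->D->L'->C->R'->B->plug->B
Char 3 ('C'): step: R->1, L=0; C->plug->C->R->H->L->G->refl->H->L'->D->R'->G->plug->G
Char 4 ('B'): step: R->2, L=0; B->plug->B->R->G->L->E->refl->B->L'->B->R'->G->plug->G
Char 5 ('F'): step: R->3, L=0; F->plug->F->R->A->L->A->refl->F->L'->E->R'->B->plug->B
Char 6 ('D'): step: R->4, L=0; D->plug->D->R->A->L->A->refl->F->L'->E->R'->H->plug->H
Char 7 ('D'): step: R->5, L=0; D->plug->D->R->G->L->E->refl->B->L'->B->R'->F->plug->F
Char 8 ('B'): step: R->6, L=0; B->plug->B->R->G->L->E->refl->B->L'->B->R'->G->plug->G
Char 9 ('A'): step: R->7, L=0; A->plug->A->R->F->L->C->refl->D->L'->C->R'->H->plug->H
Char 10 ('C'): step: R->0, L->1 (L advanced); C->plug->C->R->G->L->F->refl->A->L'->A->R'->D->plug->D
Char 11 ('B'): step: R->1, L=1; B->plug->B->R->F->L->D->refl->C->L'->B->R'->A->plug->A
Final: ciphertext=CBGGBHFGHDA, RIGHT=1, LEFT=1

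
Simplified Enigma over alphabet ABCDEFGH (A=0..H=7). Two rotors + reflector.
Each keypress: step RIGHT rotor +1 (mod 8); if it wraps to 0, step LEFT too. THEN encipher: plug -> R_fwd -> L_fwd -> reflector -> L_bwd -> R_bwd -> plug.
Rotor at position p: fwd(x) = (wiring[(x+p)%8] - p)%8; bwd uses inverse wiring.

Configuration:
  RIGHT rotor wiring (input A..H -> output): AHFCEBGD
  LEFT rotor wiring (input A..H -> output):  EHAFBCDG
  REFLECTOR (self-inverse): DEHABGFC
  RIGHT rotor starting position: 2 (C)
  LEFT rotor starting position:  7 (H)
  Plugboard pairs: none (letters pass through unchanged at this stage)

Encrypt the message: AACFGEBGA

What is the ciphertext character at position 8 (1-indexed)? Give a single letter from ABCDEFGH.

Char 1 ('A'): step: R->3, L=7; A->plug->A->R->H->L->E->refl->B->L'->D->R'->D->plug->D
Char 2 ('A'): step: R->4, L=7; A->plug->A->R->A->L->H->refl->C->L'->F->R'->B->plug->B
Char 3 ('C'): step: R->5, L=7; C->plug->C->R->G->L->D->refl->A->L'->C->R'->E->plug->E
Char 4 ('F'): step: R->6, L=7; F->plug->F->R->E->L->G->refl->F->L'->B->R'->D->plug->D
Char 5 ('G'): step: R->7, L=7; G->plug->G->R->C->L->A->refl->D->L'->G->R'->D->plug->D
Char 6 ('E'): step: R->0, L->0 (L advanced); E->plug->E->R->E->L->B->refl->E->L'->A->R'->A->plug->A
Char 7 ('B'): step: R->1, L=0; B->plug->B->R->E->L->B->refl->E->L'->A->R'->E->plug->E
Char 8 ('G'): step: R->2, L=0; G->plug->G->R->G->L->D->refl->A->L'->C->R'->C->plug->C

C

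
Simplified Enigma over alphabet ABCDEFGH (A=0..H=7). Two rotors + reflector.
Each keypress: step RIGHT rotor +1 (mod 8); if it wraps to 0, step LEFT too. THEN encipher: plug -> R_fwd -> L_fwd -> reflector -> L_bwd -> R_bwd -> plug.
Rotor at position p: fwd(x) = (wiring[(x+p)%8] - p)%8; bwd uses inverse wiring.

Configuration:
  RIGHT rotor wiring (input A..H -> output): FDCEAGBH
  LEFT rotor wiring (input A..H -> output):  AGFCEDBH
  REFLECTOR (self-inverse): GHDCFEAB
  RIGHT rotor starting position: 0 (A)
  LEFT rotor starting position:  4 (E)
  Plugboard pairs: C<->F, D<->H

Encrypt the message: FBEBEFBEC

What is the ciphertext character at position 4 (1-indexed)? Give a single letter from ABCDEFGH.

Char 1 ('F'): step: R->1, L=4; F->plug->C->R->D->L->D->refl->C->L'->F->R'->E->plug->E
Char 2 ('B'): step: R->2, L=4; B->plug->B->R->C->L->F->refl->E->L'->E->R'->D->plug->H
Char 3 ('E'): step: R->3, L=4; E->plug->E->R->E->L->E->refl->F->L'->C->R'->F->plug->C
Char 4 ('B'): step: R->4, L=4; B->plug->B->R->C->L->F->refl->E->L'->E->R'->A->plug->A

A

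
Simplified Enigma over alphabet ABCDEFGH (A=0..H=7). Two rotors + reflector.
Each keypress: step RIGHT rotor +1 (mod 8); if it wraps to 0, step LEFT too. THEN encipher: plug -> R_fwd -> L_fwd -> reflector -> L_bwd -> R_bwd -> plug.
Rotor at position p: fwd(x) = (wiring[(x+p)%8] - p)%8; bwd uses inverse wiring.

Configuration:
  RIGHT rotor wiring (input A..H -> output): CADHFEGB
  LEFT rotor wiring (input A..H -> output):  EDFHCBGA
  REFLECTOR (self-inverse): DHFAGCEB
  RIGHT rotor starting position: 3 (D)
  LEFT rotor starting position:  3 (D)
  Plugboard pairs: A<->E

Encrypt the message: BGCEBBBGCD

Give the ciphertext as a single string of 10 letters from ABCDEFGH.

Char 1 ('B'): step: R->4, L=3; B->plug->B->R->A->L->E->refl->G->L'->C->R'->C->plug->C
Char 2 ('G'): step: R->5, L=3; G->plug->G->R->C->L->G->refl->E->L'->A->R'->H->plug->H
Char 3 ('C'): step: R->6, L=3; C->plug->C->R->E->L->F->refl->C->L'->H->R'->G->plug->G
Char 4 ('E'): step: R->7, L=3; E->plug->A->R->C->L->G->refl->E->L'->A->R'->E->plug->A
Char 5 ('B'): step: R->0, L->4 (L advanced); B->plug->B->R->A->L->G->refl->E->L'->D->R'->C->plug->C
Char 6 ('B'): step: R->1, L=4; B->plug->B->R->C->L->C->refl->F->L'->B->R'->H->plug->H
Char 7 ('B'): step: R->2, L=4; B->plug->B->R->F->L->H->refl->B->L'->G->R'->H->plug->H
Char 8 ('G'): step: R->3, L=4; G->plug->G->R->F->L->H->refl->B->L'->G->R'->E->plug->A
Char 9 ('C'): step: R->4, L=4; C->plug->C->R->C->L->C->refl->F->L'->B->R'->A->plug->E
Char 10 ('D'): step: R->5, L=4; D->plug->D->R->F->L->H->refl->B->L'->G->R'->F->plug->F

Answer: CHGACHHAEF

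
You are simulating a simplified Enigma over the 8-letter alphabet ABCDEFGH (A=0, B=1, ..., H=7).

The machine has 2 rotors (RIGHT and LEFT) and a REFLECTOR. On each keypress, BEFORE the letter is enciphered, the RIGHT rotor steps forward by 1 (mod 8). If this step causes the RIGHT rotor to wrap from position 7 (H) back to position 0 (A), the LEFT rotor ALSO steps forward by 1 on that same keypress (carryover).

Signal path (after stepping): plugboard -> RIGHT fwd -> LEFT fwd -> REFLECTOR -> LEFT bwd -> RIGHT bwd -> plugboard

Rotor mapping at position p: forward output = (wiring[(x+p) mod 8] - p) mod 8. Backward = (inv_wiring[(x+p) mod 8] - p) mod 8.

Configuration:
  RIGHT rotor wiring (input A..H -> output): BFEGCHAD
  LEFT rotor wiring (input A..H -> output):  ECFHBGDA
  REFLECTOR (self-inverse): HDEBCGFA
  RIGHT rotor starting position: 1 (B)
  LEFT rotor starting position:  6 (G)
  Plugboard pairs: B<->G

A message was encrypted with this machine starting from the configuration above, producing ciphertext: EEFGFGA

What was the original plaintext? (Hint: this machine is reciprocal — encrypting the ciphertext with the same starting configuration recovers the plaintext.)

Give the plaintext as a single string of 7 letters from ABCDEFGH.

Char 1 ('E'): step: R->2, L=6; E->plug->E->R->G->L->D->refl->B->L'->F->R'->D->plug->D
Char 2 ('E'): step: R->3, L=6; E->plug->E->R->A->L->F->refl->G->L'->C->R'->G->plug->B
Char 3 ('F'): step: R->4, L=6; F->plug->F->R->B->L->C->refl->E->L'->D->R'->B->plug->G
Char 4 ('G'): step: R->5, L=6; G->plug->B->R->D->L->E->refl->C->L'->B->R'->G->plug->B
Char 5 ('F'): step: R->6, L=6; F->plug->F->R->A->L->F->refl->G->L'->C->R'->A->plug->A
Char 6 ('G'): step: R->7, L=6; G->plug->B->R->C->L->G->refl->F->L'->A->R'->G->plug->B
Char 7 ('A'): step: R->0, L->7 (L advanced); A->plug->A->R->B->L->F->refl->G->L'->D->R'->H->plug->H

Answer: DBGBABH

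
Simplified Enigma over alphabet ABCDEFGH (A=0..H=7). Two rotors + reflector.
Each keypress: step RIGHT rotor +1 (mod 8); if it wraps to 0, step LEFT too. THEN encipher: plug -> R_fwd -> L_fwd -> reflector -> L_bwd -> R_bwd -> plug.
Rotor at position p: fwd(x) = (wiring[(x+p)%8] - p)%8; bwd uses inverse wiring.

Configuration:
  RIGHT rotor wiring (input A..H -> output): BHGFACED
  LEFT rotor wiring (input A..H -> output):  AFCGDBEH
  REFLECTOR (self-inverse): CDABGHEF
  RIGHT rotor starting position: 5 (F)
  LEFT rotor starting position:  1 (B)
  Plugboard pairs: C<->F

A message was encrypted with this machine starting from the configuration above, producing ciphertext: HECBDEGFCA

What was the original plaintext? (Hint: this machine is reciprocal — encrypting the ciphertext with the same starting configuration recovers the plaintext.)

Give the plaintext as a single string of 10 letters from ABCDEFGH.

Answer: FFBCAGDCGF

Derivation:
Char 1 ('H'): step: R->6, L=1; H->plug->H->R->E->L->A->refl->C->L'->D->R'->C->plug->F
Char 2 ('E'): step: R->7, L=1; E->plug->E->R->G->L->G->refl->E->L'->A->R'->C->plug->F
Char 3 ('C'): step: R->0, L->2 (L advanced); C->plug->F->R->C->L->B->refl->D->L'->H->R'->B->plug->B
Char 4 ('B'): step: R->1, L=2; B->plug->B->R->F->L->F->refl->H->L'->D->R'->F->plug->C
Char 5 ('D'): step: R->2, L=2; D->plug->D->R->A->L->A->refl->C->L'->E->R'->A->plug->A
Char 6 ('E'): step: R->3, L=2; E->plug->E->R->A->L->A->refl->C->L'->E->R'->G->plug->G
Char 7 ('G'): step: R->4, L=2; G->plug->G->R->C->L->B->refl->D->L'->H->R'->D->plug->D
Char 8 ('F'): step: R->5, L=2; F->plug->C->R->G->L->G->refl->E->L'->B->R'->F->plug->C
Char 9 ('C'): step: R->6, L=2; C->plug->F->R->H->L->D->refl->B->L'->C->R'->G->plug->G
Char 10 ('A'): step: R->7, L=2; A->plug->A->R->E->L->C->refl->A->L'->A->R'->C->plug->F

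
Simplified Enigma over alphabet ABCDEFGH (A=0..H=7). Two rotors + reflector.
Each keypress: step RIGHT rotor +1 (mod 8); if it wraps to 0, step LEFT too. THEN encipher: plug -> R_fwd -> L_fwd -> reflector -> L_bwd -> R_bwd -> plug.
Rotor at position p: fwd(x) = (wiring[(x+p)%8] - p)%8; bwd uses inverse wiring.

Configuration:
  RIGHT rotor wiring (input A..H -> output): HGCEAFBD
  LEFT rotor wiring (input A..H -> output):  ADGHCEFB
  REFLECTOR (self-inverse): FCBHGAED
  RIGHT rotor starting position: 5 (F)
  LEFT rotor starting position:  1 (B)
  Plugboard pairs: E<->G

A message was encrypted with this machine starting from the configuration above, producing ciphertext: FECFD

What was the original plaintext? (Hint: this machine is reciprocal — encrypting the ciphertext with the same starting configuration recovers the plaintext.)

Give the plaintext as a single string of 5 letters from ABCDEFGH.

Char 1 ('F'): step: R->6, L=1; F->plug->F->R->G->L->A->refl->F->L'->B->R'->C->plug->C
Char 2 ('E'): step: R->7, L=1; E->plug->G->R->G->L->A->refl->F->L'->B->R'->F->plug->F
Char 3 ('C'): step: R->0, L->2 (L advanced); C->plug->C->R->C->L->A->refl->F->L'->B->R'->G->plug->E
Char 4 ('F'): step: R->1, L=2; F->plug->F->R->A->L->E->refl->G->L'->G->R'->H->plug->H
Char 5 ('D'): step: R->2, L=2; D->plug->D->R->D->L->C->refl->B->L'->H->R'->E->plug->G

Answer: CFEHG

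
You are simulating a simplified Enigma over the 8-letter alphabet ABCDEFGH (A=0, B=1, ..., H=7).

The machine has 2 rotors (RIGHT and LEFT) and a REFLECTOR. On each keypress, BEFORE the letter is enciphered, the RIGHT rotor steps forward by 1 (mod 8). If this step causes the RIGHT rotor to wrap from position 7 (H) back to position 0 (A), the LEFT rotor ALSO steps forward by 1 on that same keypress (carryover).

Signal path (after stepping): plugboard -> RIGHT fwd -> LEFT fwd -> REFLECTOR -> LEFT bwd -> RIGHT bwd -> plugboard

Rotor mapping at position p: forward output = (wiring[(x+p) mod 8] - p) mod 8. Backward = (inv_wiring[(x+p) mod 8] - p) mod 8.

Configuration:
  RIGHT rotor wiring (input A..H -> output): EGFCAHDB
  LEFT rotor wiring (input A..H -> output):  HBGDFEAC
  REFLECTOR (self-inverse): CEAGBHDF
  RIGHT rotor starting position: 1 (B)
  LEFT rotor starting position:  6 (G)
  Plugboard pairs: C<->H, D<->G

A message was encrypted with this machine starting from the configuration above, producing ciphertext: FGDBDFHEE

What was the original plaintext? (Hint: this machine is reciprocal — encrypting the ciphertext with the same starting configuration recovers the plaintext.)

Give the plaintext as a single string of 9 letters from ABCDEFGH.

Answer: AHFDCAECD

Derivation:
Char 1 ('F'): step: R->2, L=6; F->plug->F->R->H->L->G->refl->D->L'->D->R'->A->plug->A
Char 2 ('G'): step: R->3, L=6; G->plug->D->R->A->L->C->refl->A->L'->E->R'->C->plug->H
Char 3 ('D'): step: R->4, L=6; D->plug->G->R->B->L->E->refl->B->L'->C->R'->F->plug->F
Char 4 ('B'): step: R->5, L=6; B->plug->B->R->G->L->H->refl->F->L'->F->R'->G->plug->D
Char 5 ('D'): step: R->6, L=6; D->plug->G->R->C->L->B->refl->E->L'->B->R'->H->plug->C
Char 6 ('F'): step: R->7, L=6; F->plug->F->R->B->L->E->refl->B->L'->C->R'->A->plug->A
Char 7 ('H'): step: R->0, L->7 (L advanced); H->plug->C->R->F->L->G->refl->D->L'->A->R'->E->plug->E
Char 8 ('E'): step: R->1, L=7; E->plug->E->R->G->L->F->refl->H->L'->D->R'->H->plug->C
Char 9 ('E'): step: R->2, L=7; E->plug->E->R->B->L->A->refl->C->L'->C->R'->G->plug->D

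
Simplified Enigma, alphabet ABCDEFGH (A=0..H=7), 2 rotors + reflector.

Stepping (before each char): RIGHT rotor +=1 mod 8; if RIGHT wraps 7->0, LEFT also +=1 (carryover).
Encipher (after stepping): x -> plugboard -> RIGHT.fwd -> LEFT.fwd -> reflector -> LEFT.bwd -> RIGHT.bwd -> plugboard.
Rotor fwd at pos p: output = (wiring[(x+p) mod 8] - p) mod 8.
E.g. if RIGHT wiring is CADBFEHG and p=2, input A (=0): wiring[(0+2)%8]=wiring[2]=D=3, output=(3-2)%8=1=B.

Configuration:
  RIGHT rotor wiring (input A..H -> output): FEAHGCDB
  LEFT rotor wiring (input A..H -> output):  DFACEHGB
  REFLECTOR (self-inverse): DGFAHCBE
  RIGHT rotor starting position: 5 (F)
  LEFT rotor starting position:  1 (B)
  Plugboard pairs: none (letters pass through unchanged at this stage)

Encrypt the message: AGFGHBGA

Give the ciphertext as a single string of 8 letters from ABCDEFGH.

Answer: CBGCGFDC

Derivation:
Char 1 ('A'): step: R->6, L=1; A->plug->A->R->F->L->F->refl->C->L'->H->R'->C->plug->C
Char 2 ('G'): step: R->7, L=1; G->plug->G->R->D->L->D->refl->A->L'->G->R'->B->plug->B
Char 3 ('F'): step: R->0, L->2 (L advanced); F->plug->F->R->C->L->C->refl->F->L'->D->R'->G->plug->G
Char 4 ('G'): step: R->1, L=2; G->plug->G->R->A->L->G->refl->B->L'->G->R'->C->plug->C
Char 5 ('H'): step: R->2, L=2; H->plug->H->R->C->L->C->refl->F->L'->D->R'->G->plug->G
Char 6 ('B'): step: R->3, L=2; B->plug->B->R->D->L->F->refl->C->L'->C->R'->F->plug->F
Char 7 ('G'): step: R->4, L=2; G->plug->G->R->E->L->E->refl->H->L'->F->R'->D->plug->D
Char 8 ('A'): step: R->5, L=2; A->plug->A->R->F->L->H->refl->E->L'->E->R'->C->plug->C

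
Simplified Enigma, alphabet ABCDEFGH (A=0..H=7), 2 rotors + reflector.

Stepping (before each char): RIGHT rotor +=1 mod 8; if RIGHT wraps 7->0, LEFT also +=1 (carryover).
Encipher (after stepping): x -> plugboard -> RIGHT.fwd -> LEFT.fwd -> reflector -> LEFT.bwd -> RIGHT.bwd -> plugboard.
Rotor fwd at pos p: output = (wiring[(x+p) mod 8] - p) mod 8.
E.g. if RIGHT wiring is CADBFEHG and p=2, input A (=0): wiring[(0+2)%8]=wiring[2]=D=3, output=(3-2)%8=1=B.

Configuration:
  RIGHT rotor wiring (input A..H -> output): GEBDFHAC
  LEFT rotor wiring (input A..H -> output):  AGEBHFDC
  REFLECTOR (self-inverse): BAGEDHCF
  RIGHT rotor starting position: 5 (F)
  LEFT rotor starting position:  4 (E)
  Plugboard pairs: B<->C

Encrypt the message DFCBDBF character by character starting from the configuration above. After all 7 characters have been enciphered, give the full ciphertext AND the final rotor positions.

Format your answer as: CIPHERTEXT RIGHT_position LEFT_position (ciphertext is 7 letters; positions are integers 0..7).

Char 1 ('D'): step: R->6, L=4; D->plug->D->R->G->L->A->refl->B->L'->B->R'->H->plug->H
Char 2 ('F'): step: R->7, L=4; F->plug->F->R->G->L->A->refl->B->L'->B->R'->H->plug->H
Char 3 ('C'): step: R->0, L->5 (L advanced); C->plug->B->R->E->L->B->refl->A->L'->A->R'->G->plug->G
Char 4 ('B'): step: R->1, L=5; B->plug->C->R->C->L->F->refl->H->L'->F->R'->H->plug->H
Char 5 ('D'): step: R->2, L=5; D->plug->D->R->F->L->H->refl->F->L'->C->R'->H->plug->H
Char 6 ('B'): step: R->3, L=5; B->plug->C->R->E->L->B->refl->A->L'->A->R'->A->plug->A
Char 7 ('F'): step: R->4, L=5; F->plug->F->R->A->L->A->refl->B->L'->E->R'->C->plug->B
Final: ciphertext=HHGHHAB, RIGHT=4, LEFT=5

Answer: HHGHHAB 4 5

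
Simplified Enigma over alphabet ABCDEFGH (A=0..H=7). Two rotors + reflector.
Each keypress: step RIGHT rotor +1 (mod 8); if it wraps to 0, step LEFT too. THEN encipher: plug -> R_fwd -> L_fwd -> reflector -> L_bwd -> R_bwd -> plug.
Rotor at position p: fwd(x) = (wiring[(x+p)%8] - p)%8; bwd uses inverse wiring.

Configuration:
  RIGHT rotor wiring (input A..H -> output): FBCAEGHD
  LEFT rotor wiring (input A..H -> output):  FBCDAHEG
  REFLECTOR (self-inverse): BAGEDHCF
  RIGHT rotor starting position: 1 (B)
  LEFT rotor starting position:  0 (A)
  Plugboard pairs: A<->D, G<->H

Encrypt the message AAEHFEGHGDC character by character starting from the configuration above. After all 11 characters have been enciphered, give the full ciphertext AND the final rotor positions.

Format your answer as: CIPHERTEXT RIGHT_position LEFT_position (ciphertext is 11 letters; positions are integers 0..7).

Char 1 ('A'): step: R->2, L=0; A->plug->D->R->E->L->A->refl->B->L'->B->R'->F->plug->F
Char 2 ('A'): step: R->3, L=0; A->plug->D->R->E->L->A->refl->B->L'->B->R'->B->plug->B
Char 3 ('E'): step: R->4, L=0; E->plug->E->R->B->L->B->refl->A->L'->E->R'->H->plug->G
Char 4 ('H'): step: R->5, L=0; H->plug->G->R->D->L->D->refl->E->L'->G->R'->C->plug->C
Char 5 ('F'): step: R->6, L=0; F->plug->F->R->C->L->C->refl->G->L'->H->R'->C->plug->C
Char 6 ('E'): step: R->7, L=0; E->plug->E->R->B->L->B->refl->A->L'->E->R'->A->plug->D
Char 7 ('G'): step: R->0, L->1 (L advanced); G->plug->H->R->D->L->H->refl->F->L'->G->R'->F->plug->F
Char 8 ('H'): step: R->1, L=1; H->plug->G->R->C->L->C->refl->G->L'->E->R'->H->plug->G
Char 9 ('G'): step: R->2, L=1; G->plug->H->R->H->L->E->refl->D->L'->F->R'->E->plug->E
Char 10 ('D'): step: R->3, L=1; D->plug->A->R->F->L->D->refl->E->L'->H->R'->H->plug->G
Char 11 ('C'): step: R->4, L=1; C->plug->C->R->D->L->H->refl->F->L'->G->R'->G->plug->H
Final: ciphertext=FBGCCDFGEGH, RIGHT=4, LEFT=1

Answer: FBGCCDFGEGH 4 1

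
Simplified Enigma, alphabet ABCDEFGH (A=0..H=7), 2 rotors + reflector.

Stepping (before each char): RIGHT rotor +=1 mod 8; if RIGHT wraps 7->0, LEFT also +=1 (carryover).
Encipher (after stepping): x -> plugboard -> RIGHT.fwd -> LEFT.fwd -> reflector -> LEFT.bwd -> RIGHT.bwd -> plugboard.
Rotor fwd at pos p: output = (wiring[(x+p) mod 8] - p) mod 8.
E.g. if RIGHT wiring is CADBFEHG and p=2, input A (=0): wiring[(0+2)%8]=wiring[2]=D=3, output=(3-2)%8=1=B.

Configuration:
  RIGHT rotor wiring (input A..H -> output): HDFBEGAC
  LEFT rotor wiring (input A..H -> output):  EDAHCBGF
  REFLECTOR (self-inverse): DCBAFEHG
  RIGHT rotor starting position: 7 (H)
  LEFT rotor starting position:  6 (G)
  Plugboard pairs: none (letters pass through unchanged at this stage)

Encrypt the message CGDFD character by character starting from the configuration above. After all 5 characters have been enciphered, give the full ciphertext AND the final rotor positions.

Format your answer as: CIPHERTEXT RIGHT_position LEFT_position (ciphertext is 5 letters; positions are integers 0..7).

Char 1 ('C'): step: R->0, L->7 (L advanced); C->plug->C->R->F->L->D->refl->A->L'->E->R'->E->plug->E
Char 2 ('G'): step: R->1, L=7; G->plug->G->R->B->L->F->refl->E->L'->C->R'->A->plug->A
Char 3 ('D'): step: R->2, L=7; D->plug->D->R->E->L->A->refl->D->L'->F->R'->G->plug->G
Char 4 ('F'): step: R->3, L=7; F->plug->F->R->E->L->A->refl->D->L'->F->R'->D->plug->D
Char 5 ('D'): step: R->4, L=7; D->plug->D->R->G->L->C->refl->B->L'->D->R'->E->plug->E
Final: ciphertext=EAGDE, RIGHT=4, LEFT=7

Answer: EAGDE 4 7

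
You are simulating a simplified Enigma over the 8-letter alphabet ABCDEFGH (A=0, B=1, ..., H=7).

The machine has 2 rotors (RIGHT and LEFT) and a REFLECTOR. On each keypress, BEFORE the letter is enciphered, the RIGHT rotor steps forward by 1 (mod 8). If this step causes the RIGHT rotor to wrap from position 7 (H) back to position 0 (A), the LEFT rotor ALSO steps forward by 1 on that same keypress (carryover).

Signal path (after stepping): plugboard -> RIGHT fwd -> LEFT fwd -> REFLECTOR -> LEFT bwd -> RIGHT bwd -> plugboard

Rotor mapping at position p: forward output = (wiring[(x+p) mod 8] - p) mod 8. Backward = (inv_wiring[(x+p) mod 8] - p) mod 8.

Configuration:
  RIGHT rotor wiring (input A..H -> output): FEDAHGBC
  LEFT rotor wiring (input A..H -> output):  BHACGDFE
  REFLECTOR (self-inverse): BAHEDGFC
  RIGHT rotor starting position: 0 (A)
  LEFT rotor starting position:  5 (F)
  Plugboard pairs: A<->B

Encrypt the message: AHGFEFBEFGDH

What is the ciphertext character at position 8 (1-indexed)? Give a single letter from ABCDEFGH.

Char 1 ('A'): step: R->1, L=5; A->plug->B->R->C->L->H->refl->C->L'->E->R'->H->plug->H
Char 2 ('H'): step: R->2, L=5; H->plug->H->R->C->L->H->refl->C->L'->E->R'->D->plug->D
Char 3 ('G'): step: R->3, L=5; G->plug->G->R->B->L->A->refl->B->L'->H->R'->E->plug->E
Char 4 ('F'): step: R->4, L=5; F->plug->F->R->A->L->G->refl->F->L'->G->R'->D->plug->D
Char 5 ('E'): step: R->5, L=5; E->plug->E->R->H->L->B->refl->A->L'->B->R'->A->plug->B
Char 6 ('F'): step: R->6, L=5; F->plug->F->R->C->L->H->refl->C->L'->E->R'->B->plug->A
Char 7 ('B'): step: R->7, L=5; B->plug->A->R->D->L->E->refl->D->L'->F->R'->C->plug->C
Char 8 ('E'): step: R->0, L->6 (L advanced); E->plug->E->R->H->L->F->refl->G->L'->B->R'->G->plug->G

G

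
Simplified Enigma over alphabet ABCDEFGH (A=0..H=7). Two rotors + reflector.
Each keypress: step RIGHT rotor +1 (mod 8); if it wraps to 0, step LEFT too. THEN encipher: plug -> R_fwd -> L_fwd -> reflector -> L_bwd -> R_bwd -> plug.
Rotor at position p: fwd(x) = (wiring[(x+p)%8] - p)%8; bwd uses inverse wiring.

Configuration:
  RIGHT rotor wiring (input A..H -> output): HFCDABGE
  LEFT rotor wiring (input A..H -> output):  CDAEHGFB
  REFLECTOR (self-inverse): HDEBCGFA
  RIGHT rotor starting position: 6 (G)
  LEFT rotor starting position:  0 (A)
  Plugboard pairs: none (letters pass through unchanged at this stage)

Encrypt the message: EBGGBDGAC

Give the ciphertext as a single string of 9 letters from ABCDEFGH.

Char 1 ('E'): step: R->7, L=0; E->plug->E->R->E->L->H->refl->A->L'->C->R'->G->plug->G
Char 2 ('B'): step: R->0, L->1 (L advanced); B->plug->B->R->F->L->E->refl->C->L'->A->R'->E->plug->E
Char 3 ('G'): step: R->1, L=1; G->plug->G->R->D->L->G->refl->F->L'->E->R'->A->plug->A
Char 4 ('G'): step: R->2, L=1; G->plug->G->R->F->L->E->refl->C->L'->A->R'->A->plug->A
Char 5 ('B'): step: R->3, L=1; B->plug->B->R->F->L->E->refl->C->L'->A->R'->A->plug->A
Char 6 ('D'): step: R->4, L=1; D->plug->D->R->A->L->C->refl->E->L'->F->R'->B->plug->B
Char 7 ('G'): step: R->5, L=1; G->plug->G->R->G->L->A->refl->H->L'->B->R'->B->plug->B
Char 8 ('A'): step: R->6, L=1; A->plug->A->R->A->L->C->refl->E->L'->F->R'->F->plug->F
Char 9 ('C'): step: R->7, L=1; C->plug->C->R->G->L->A->refl->H->L'->B->R'->F->plug->F

Answer: GEAAABBFF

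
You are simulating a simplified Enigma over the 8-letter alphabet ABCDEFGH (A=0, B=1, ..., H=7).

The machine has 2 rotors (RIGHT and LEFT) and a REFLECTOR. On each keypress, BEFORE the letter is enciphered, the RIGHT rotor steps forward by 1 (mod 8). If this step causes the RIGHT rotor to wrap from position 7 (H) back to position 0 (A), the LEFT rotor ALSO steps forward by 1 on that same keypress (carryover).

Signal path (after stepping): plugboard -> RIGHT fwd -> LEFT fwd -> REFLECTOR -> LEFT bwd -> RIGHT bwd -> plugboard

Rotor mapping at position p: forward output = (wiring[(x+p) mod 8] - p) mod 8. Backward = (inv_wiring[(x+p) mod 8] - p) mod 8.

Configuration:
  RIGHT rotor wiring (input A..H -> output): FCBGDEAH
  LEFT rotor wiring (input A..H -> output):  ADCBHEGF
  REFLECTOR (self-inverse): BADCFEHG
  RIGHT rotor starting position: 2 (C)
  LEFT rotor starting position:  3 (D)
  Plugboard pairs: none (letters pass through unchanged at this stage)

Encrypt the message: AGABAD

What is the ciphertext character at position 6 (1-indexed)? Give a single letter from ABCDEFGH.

Char 1 ('A'): step: R->3, L=3; A->plug->A->R->D->L->D->refl->C->L'->E->R'->E->plug->E
Char 2 ('G'): step: R->4, L=3; G->plug->G->R->F->L->F->refl->E->L'->B->R'->E->plug->E
Char 3 ('A'): step: R->5, L=3; A->plug->A->R->H->L->H->refl->G->L'->A->R'->D->plug->D
Char 4 ('B'): step: R->6, L=3; B->plug->B->R->B->L->E->refl->F->L'->F->R'->G->plug->G
Char 5 ('A'): step: R->7, L=3; A->plug->A->R->A->L->G->refl->H->L'->H->R'->E->plug->E
Char 6 ('D'): step: R->0, L->4 (L advanced); D->plug->D->R->G->L->G->refl->H->L'->F->R'->A->plug->A

A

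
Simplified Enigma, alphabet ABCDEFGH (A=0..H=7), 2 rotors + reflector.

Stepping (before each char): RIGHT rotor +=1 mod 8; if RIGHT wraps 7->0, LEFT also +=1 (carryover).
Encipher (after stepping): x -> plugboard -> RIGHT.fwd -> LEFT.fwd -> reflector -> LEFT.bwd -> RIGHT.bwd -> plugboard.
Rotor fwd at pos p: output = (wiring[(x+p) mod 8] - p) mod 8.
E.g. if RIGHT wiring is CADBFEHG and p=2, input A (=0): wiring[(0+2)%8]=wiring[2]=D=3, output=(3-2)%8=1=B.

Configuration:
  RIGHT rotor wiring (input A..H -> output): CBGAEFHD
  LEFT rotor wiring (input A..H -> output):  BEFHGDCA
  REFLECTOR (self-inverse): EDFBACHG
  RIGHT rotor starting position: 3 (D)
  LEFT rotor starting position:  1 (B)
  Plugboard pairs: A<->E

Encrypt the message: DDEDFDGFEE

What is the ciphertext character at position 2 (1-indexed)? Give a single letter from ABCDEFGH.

Char 1 ('D'): step: R->4, L=1; D->plug->D->R->H->L->A->refl->E->L'->B->R'->B->plug->B
Char 2 ('D'): step: R->5, L=1; D->plug->D->R->F->L->B->refl->D->L'->A->R'->A->plug->E

E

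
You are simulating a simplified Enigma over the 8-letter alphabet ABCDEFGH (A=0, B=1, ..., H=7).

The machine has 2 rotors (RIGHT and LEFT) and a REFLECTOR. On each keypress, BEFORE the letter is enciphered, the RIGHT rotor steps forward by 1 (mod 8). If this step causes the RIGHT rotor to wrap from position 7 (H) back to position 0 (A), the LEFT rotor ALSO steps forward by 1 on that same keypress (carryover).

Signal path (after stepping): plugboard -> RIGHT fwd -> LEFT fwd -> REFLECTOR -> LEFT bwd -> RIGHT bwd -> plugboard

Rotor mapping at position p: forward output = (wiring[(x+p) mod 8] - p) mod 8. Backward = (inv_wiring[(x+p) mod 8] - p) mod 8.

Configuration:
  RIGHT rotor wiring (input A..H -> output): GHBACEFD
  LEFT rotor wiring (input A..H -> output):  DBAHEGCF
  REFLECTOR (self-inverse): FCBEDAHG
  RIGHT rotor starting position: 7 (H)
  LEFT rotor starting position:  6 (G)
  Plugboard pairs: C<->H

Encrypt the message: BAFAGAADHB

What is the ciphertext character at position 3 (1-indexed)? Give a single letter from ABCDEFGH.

Char 1 ('B'): step: R->0, L->7 (L advanced); B->plug->B->R->H->L->D->refl->E->L'->B->R'->C->plug->H
Char 2 ('A'): step: R->1, L=7; A->plug->A->R->G->L->H->refl->G->L'->A->R'->B->plug->B
Char 3 ('F'): step: R->2, L=7; F->plug->F->R->B->L->E->refl->D->L'->H->R'->A->plug->A

A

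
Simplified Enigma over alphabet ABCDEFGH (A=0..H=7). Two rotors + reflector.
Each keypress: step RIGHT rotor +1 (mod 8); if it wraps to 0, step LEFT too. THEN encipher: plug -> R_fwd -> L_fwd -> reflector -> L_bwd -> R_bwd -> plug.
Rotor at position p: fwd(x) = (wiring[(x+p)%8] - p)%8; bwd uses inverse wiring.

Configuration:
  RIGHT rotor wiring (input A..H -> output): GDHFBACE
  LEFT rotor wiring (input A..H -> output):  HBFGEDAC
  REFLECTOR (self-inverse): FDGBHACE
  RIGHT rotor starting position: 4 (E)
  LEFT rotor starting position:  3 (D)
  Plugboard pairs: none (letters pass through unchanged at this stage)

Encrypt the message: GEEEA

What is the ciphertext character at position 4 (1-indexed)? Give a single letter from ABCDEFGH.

Char 1 ('G'): step: R->5, L=3; G->plug->G->R->A->L->D->refl->B->L'->B->R'->D->plug->D
Char 2 ('E'): step: R->6, L=3; E->plug->E->R->B->L->B->refl->D->L'->A->R'->C->plug->C
Char 3 ('E'): step: R->7, L=3; E->plug->E->R->G->L->G->refl->C->L'->H->R'->B->plug->B
Char 4 ('E'): step: R->0, L->4 (L advanced); E->plug->E->R->B->L->H->refl->E->L'->C->R'->G->plug->G

G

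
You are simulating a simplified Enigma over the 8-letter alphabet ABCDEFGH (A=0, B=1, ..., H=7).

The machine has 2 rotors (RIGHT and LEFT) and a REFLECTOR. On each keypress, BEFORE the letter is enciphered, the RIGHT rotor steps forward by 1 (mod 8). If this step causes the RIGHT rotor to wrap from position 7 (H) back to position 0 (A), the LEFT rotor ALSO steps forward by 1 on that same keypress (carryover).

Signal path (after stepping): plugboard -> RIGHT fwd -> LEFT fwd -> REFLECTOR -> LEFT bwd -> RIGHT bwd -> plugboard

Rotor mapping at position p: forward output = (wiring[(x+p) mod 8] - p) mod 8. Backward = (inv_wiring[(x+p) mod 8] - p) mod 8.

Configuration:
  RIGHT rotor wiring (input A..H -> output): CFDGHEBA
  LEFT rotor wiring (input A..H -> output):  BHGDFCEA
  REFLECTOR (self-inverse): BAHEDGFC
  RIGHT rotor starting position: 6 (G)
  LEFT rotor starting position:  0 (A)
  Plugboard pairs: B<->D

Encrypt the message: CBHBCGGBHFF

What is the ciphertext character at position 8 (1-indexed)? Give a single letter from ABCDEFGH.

Char 1 ('C'): step: R->7, L=0; C->plug->C->R->G->L->E->refl->D->L'->D->R'->B->plug->D
Char 2 ('B'): step: R->0, L->1 (L advanced); B->plug->D->R->G->L->H->refl->C->L'->C->R'->A->plug->A
Char 3 ('H'): step: R->1, L=1; H->plug->H->R->B->L->F->refl->G->L'->A->R'->F->plug->F
Char 4 ('B'): step: R->2, L=1; B->plug->D->R->C->L->C->refl->H->L'->G->R'->F->plug->F
Char 5 ('C'): step: R->3, L=1; C->plug->C->R->B->L->F->refl->G->L'->A->R'->H->plug->H
Char 6 ('G'): step: R->4, L=1; G->plug->G->R->H->L->A->refl->B->L'->E->R'->D->plug->B
Char 7 ('G'): step: R->5, L=1; G->plug->G->R->B->L->F->refl->G->L'->A->R'->E->plug->E
Char 8 ('B'): step: R->6, L=1; B->plug->D->R->H->L->A->refl->B->L'->E->R'->C->plug->C

C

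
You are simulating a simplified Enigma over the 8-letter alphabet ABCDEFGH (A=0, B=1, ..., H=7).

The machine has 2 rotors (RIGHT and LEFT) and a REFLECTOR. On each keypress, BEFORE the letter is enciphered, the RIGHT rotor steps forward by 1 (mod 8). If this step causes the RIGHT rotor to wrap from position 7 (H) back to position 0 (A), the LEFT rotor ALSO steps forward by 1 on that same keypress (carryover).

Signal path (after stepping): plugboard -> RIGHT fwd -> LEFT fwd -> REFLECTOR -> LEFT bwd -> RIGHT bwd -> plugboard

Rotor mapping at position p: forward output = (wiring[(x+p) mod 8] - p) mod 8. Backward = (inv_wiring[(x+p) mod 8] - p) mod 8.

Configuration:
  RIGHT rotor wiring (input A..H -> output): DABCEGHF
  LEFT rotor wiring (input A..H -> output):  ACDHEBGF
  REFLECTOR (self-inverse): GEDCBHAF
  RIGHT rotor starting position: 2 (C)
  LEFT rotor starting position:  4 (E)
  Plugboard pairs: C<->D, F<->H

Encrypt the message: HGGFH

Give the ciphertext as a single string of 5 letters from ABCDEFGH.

Answer: GADDF

Derivation:
Char 1 ('H'): step: R->3, L=4; H->plug->F->R->A->L->A->refl->G->L'->F->R'->G->plug->G
Char 2 ('G'): step: R->4, L=4; G->plug->G->R->F->L->G->refl->A->L'->A->R'->A->plug->A
Char 3 ('G'): step: R->5, L=4; G->plug->G->R->F->L->G->refl->A->L'->A->R'->C->plug->D
Char 4 ('F'): step: R->6, L=4; F->plug->H->R->A->L->A->refl->G->L'->F->R'->C->plug->D
Char 5 ('H'): step: R->7, L=4; H->plug->F->R->F->L->G->refl->A->L'->A->R'->H->plug->F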